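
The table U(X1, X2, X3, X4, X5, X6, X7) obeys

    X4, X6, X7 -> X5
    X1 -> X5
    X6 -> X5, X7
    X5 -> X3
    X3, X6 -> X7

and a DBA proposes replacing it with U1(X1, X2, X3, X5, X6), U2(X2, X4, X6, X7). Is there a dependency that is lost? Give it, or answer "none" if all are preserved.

X4, X6, X7 → X5: restricted closure across fragments reaches X5.
X1 → X5 lies within U1.
X6 → X5, X7: restricted closure across fragments reaches X5, X7.
X5 → X3 lies within U1.
X3, X6 → X7: restricted closure across fragments reaches X7.
Every dependency is enforceable on the fragments, so the decomposition is dependency-preserving.

none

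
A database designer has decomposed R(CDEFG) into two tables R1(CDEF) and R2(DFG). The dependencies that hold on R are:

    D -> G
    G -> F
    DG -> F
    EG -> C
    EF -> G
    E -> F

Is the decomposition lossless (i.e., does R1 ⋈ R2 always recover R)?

Common attributes: R1 ∩ R2 = {DF}.
Closure of {DF}: D → G applies, adding G. So (DF)⁺ = {DFG}.
This closure contains every attribute of R2, so R1 ∩ R2 → R2. The join is lossless.

Yes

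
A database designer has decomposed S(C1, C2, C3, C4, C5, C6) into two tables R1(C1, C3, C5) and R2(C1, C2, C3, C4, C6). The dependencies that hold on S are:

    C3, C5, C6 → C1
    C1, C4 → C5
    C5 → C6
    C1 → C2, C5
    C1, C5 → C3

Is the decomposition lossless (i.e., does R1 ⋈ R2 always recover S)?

Yes

Common attributes: R1 ∩ R2 = {C1, C3}.
Closure of {C1, C3}: C1 → C2, C5 applies, adding C2, C5; C5 → C6 applies, adding C6. So (C1, C3)⁺ = {C1, C2, C3, C5, C6}.
This closure contains every attribute of R1, so R1 ∩ R2 → R1. The join is lossless.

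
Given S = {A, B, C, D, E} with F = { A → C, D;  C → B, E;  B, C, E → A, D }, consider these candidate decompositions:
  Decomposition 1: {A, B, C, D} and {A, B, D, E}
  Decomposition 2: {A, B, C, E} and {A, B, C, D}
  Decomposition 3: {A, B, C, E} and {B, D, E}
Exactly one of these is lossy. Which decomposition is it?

Decomposition 1: common = {A, B, D}, closure = {A, B, C, D, E} → lossless.
Decomposition 2: common = {A, B, C}, closure = {A, B, C, D, E} → lossless.
Decomposition 3: common = {B, E}, closure = {B, E} → lossy.

Decomposition 3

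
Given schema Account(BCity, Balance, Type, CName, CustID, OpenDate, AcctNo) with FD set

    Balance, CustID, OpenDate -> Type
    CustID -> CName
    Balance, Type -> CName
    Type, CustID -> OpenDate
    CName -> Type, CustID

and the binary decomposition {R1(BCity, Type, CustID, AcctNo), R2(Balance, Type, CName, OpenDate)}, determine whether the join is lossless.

No

Common attributes: R1 ∩ R2 = {Type}.
No dependency enlarges {Type}, so (Type)⁺ = {Type}.
The closure contains neither all of R1 = {BCity, Type, CustID, AcctNo} nor all of R2 = {Balance, Type, CName, OpenDate}, so the common attributes are not a superkey of either fragment. The join is lossy.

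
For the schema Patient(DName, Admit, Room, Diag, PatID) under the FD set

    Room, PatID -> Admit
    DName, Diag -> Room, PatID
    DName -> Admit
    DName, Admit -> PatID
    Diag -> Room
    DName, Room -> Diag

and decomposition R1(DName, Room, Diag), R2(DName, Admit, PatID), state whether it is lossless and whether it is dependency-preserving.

Lossless test: (DName)⁺ = {DName, Admit, PatID}, which contains all of one fragment — lossless.
Dependency preservation: the restricted closure of {Room, PatID} across the fragments never reaches {Admit}, so Room, PatID → Admit cannot be enforced without a join — not preserved.

lossless but not dependency-preserving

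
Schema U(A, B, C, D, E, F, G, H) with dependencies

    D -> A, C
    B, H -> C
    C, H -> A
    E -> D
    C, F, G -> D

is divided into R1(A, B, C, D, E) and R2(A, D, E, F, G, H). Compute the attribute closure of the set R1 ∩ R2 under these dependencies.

R1 ∩ R2 = {A, D, E}.
D → A, C applies, adding C
Closure: {A, C, D, E}.

A, C, D, E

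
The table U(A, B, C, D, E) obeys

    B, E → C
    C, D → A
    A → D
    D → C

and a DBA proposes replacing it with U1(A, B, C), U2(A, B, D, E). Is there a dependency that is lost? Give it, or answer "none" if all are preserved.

Check B, E → C: no single fragment contains all of {B, C, E}, and the restricted closure of {B, E} across the fragments never reaches {C}.
C, D → A is preserved.
A → D is preserved.
D → C is preserved.

B, E → C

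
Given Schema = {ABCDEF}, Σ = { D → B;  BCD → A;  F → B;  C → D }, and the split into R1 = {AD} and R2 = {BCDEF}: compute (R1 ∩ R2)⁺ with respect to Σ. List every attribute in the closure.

BD

R1 ∩ R2 = {D}.
D → B applies, adding B
Closure: {BD}.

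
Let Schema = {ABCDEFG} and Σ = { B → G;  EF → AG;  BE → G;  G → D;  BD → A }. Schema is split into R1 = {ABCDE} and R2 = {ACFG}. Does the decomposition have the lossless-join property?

No

Common attributes: R1 ∩ R2 = {AC}.
No dependency enlarges {AC}, so (AC)⁺ = {AC}.
The closure contains neither all of R1 = {ABCDE} nor all of R2 = {ACFG}, so the common attributes are not a superkey of either fragment. The join is lossy.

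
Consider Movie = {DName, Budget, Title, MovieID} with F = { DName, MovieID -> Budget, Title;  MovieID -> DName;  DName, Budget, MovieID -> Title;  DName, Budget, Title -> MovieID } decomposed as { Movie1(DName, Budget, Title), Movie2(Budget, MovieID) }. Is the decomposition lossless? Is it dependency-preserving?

lossy and not dependency-preserving

Lossless test: (Budget)⁺ = {Budget}, which is a superkey of neither fragment — lossy.
Dependency preservation: the restricted closure of {DName, MovieID} across the fragments never reaches {Budget, Title}, so DName, MovieID → Budget, Title cannot be enforced without a join — not preserved.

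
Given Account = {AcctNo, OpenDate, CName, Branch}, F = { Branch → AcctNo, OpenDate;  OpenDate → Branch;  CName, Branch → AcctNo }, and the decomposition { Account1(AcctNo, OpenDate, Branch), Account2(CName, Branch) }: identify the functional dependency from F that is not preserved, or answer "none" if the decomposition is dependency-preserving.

Branch → AcctNo, OpenDate lies within Account1.
OpenDate → Branch lies within Account1.
CName, Branch → AcctNo: restricted closure across fragments reaches AcctNo.
Every dependency is enforceable on the fragments, so the decomposition is dependency-preserving.

none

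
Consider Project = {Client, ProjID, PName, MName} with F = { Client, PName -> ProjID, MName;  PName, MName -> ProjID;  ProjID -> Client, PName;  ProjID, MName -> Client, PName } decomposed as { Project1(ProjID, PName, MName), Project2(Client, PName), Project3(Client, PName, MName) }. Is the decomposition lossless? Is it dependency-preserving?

Lossless test (chase): Rows 2 and 3 agree on Client, PName; apply Client, PName→ProjID, MName and equate their ProjID, MName entries. Rows 1 and 2 agree on PName, MName; apply PName, MName→ProjID and equate their ProjID entries. Rows 1 and 2 agree on ProjID; apply ProjID→Client, PName and equate their Client, PName entries. Row 1 is now all distinguished symbols — the join is lossless.
Dependency preservation: Client, PName → ProjID, MName; ProjID → Client, PName; ProjID, MName → Client, PName are not contained in any single fragment, but the restricted closure of each left-hand side across the fragments still reaches the right-hand side; the remaining FDs each lie inside some fragment. All dependencies are preserved.

lossless and dependency-preserving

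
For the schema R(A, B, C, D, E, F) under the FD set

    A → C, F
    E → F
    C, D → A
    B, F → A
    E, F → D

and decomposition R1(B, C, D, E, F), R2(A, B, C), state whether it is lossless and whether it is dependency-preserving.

Lossless test: (B, C)⁺ = {B, C}, which is a superkey of neither fragment — lossy.
Dependency preservation: the restricted closure of {A} across the fragments never reaches {C, F}, so A → C, F cannot be enforced without a join — not preserved.

lossy and not dependency-preserving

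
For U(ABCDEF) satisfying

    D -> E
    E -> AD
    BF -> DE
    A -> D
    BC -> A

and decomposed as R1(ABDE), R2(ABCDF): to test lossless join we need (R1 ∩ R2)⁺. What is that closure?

ABDE

R1 ∩ R2 = {ABD}.
D → E applies, adding E
Closure: {ABDE}.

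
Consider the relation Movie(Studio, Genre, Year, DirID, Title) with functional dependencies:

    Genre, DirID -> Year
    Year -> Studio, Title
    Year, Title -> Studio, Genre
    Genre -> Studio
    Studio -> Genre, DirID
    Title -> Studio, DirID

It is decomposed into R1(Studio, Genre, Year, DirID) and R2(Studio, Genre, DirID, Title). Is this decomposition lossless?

Common attributes: R1 ∩ R2 = {Studio, Genre, DirID}.
Closure of {Studio, Genre, DirID}: Genre, DirID → Year applies, adding Year; Year → Studio, Title applies, adding Title. So (Studio, Genre, DirID)⁺ = {Studio, Genre, Year, DirID, Title}.
This closure contains every attribute of R1, so R1 ∩ R2 → R1. The join is lossless.

Yes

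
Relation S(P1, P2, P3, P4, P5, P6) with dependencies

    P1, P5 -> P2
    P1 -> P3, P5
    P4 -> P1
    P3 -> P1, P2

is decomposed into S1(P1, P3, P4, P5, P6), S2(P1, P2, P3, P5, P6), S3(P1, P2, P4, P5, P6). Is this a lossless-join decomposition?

Yes

Chase test. Columns are P1, P2, P3, P4, P5, P6; row i has aⱼ where attribute j ∈ Si, else bᵢⱼ.
Initial tableau (one row per fragment):
  row 1: a1 b12 a3 a4 a5 a6
  row 2: a1 a2 a3 b24 a5 a6
  row 3: a1 a2 b33 a4 a5 a6
Rows 1 and 2 agree on P1, P5; apply P1, P5→P2 and equate their P2 entries.
Rows 1 and 3 agree on P1; apply P1→P3, P5 and equate their P3, P5 entries.
Row 1 is now all distinguished symbols — the join is lossless.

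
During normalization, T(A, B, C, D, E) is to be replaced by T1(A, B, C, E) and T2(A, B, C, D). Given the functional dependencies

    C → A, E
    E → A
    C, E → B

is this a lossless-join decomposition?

Common attributes: T1 ∩ T2 = {A, B, C}.
Closure of {A, B, C}: C → A, E applies, adding E. So (A, B, C)⁺ = {A, B, C, E}.
This closure contains every attribute of T1, so T1 ∩ T2 → T1. The join is lossless.

Yes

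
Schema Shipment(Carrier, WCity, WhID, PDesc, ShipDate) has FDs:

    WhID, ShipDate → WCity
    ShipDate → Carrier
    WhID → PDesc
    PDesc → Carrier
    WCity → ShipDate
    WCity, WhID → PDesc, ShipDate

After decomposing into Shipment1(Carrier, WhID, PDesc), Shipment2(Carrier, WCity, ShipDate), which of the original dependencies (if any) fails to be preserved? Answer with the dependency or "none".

WhID, ShipDate → WCity

Check WhID, ShipDate → WCity: no single fragment contains all of {WCity, WhID, ShipDate}, and the restricted closure of {WhID, ShipDate} across the fragments never reaches {WCity}.
ShipDate → Carrier is preserved.
WhID → PDesc is preserved.
PDesc → Carrier is preserved.
WCity → ShipDate is preserved.
WCity, WhID → PDesc, ShipDate is preserved.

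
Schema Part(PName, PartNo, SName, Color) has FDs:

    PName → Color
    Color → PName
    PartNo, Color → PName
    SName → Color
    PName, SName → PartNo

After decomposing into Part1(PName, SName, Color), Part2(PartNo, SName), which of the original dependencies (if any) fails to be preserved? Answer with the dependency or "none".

none

PName → Color lies within Part1.
Color → PName lies within Part1.
PartNo, Color → PName: restricted closure across fragments reaches PName.
SName → Color lies within Part1.
PName, SName → PartNo: restricted closure across fragments reaches PartNo.
Every dependency is enforceable on the fragments, so the decomposition is dependency-preserving.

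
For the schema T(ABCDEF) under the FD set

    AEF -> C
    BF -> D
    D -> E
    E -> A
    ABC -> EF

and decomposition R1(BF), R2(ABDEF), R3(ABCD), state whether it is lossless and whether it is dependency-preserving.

lossy and not dependency-preserving

Lossless test (chase): Rows 1 and 2 agree on BF; apply BF→D and equate their D entries. Rows 1 and 2 agree on D; apply D→E and equate their E entries. Rows 1 and 3 agree on D; apply D→E and equate their E entries. Rows 1 and 2 agree on E; apply E→A and equate their A entries. Rows 1 and 2 agree on AEF; apply AEF→C and equate their C entries. No row becomes fully distinguished — the join is lossy.
Dependency preservation: the restricted closure of {AEF} across the fragments never reaches {C}, so AEF → C cannot be enforced without a join — not preserved.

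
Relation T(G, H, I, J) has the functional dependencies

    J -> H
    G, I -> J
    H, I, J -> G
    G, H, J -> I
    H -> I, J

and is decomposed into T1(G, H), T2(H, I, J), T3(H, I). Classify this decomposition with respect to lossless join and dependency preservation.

Lossless test (chase): Rows 1 and 2 agree on H; apply H→I, J and equate their I, J entries. Rows 1 and 3 agree on H; apply H→I, J and equate their I, J entries. Rows 1 and 2 agree on H, I, J; apply H, I, J→G and equate their G entries. Rows 1 and 3 agree on H, I, J; apply H, I, J→G and equate their G entries. Row 1 is now all distinguished symbols — the join is lossless.
Dependency preservation: the restricted closure of {G, I} across the fragments never reaches {J}, so G, I → J cannot be enforced without a join — not preserved.

lossless but not dependency-preserving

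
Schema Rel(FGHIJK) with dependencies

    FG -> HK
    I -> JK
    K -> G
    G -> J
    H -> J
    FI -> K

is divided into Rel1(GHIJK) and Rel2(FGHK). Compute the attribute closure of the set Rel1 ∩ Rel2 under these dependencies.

Rel1 ∩ Rel2 = {GHK}.
G → J applies, adding J
Closure: {GHJK}.

GHJK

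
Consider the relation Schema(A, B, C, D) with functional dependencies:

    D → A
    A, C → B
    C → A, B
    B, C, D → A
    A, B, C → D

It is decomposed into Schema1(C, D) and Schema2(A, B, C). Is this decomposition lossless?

Yes

Common attributes: Schema1 ∩ Schema2 = {C}.
Closure of {C}: C → A, B applies, adding A, B; A, B, C → D applies, adding D. So (C)⁺ = {A, B, C, D}.
This closure contains every attribute of Schema1, so Schema1 ∩ Schema2 → Schema1. The join is lossless.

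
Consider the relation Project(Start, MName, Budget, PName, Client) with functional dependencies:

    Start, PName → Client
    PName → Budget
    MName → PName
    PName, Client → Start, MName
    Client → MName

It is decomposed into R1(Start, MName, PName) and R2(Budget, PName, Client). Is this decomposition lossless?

No

Common attributes: R1 ∩ R2 = {PName}.
Closure of {PName}: PName → Budget applies, adding Budget. So (PName)⁺ = {Budget, PName}.
The closure contains neither all of R1 = {Start, MName, PName} nor all of R2 = {Budget, PName, Client}, so the common attributes are not a superkey of either fragment. The join is lossy.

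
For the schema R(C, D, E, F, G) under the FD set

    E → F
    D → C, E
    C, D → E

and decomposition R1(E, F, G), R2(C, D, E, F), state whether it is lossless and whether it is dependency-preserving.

Lossless test: (E, F)⁺ = {E, F}, which is a superkey of neither fragment — lossy.
Dependency preservation: every FD's attributes lie within a single fragment, so each can be enforced locally — preserved.

lossy but dependency-preserving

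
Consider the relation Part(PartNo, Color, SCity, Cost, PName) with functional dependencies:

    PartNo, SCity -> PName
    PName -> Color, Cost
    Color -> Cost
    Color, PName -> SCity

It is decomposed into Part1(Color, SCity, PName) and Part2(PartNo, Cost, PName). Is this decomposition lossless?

Common attributes: Part1 ∩ Part2 = {PName}.
Closure of {PName}: PName → Color, Cost applies, adding Color, Cost; Color, PName → SCity applies, adding SCity. So (PName)⁺ = {Color, SCity, Cost, PName}.
This closure contains every attribute of Part1, so Part1 ∩ Part2 → Part1. The join is lossless.

Yes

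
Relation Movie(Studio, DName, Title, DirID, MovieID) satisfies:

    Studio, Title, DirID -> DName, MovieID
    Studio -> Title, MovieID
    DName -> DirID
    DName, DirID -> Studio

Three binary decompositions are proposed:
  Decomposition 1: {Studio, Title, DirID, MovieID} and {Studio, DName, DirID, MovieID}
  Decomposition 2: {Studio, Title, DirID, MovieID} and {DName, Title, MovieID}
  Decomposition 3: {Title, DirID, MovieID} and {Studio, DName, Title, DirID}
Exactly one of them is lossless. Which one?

Decomposition 1

Decomposition 1: common = {Studio, DirID, MovieID}, closure = {Studio, DName, Title, DirID, MovieID} → lossless.
Decomposition 2: common = {Title, MovieID}, closure = {Title, MovieID} → lossy.
Decomposition 3: common = {Title, DirID}, closure = {Title, DirID} → lossy.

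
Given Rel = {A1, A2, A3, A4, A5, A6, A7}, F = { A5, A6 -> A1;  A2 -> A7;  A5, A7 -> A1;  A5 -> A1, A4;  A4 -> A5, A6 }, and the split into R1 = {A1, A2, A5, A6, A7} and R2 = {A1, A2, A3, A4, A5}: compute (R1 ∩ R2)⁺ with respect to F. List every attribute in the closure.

A1, A2, A4, A5, A6, A7

R1 ∩ R2 = {A1, A2, A5}.
A2 → A7 applies, adding A7
A5 → A1, A4 applies, adding A4
A4 → A5, A6 applies, adding A6
Closure: {A1, A2, A4, A5, A6, A7}.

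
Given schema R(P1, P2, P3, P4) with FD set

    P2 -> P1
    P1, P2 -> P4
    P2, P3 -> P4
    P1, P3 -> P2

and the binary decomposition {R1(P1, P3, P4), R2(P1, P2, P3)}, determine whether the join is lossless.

Yes

Common attributes: R1 ∩ R2 = {P1, P3}.
Closure of {P1, P3}: P1, P3 → P2 applies, adding P2; P1, P2 → P4 applies, adding P4. So (P1, P3)⁺ = {P1, P2, P3, P4}.
This closure contains every attribute of R1, so R1 ∩ R2 → R1. The join is lossless.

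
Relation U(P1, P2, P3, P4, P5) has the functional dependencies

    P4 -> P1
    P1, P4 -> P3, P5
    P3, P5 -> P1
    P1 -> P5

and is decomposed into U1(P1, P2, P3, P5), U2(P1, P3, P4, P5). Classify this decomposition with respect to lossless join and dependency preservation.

lossy but dependency-preserving

Lossless test: (P1, P3, P5)⁺ = {P1, P3, P5}, which is a superkey of neither fragment — lossy.
Dependency preservation: every FD's attributes lie within a single fragment, so each can be enforced locally — preserved.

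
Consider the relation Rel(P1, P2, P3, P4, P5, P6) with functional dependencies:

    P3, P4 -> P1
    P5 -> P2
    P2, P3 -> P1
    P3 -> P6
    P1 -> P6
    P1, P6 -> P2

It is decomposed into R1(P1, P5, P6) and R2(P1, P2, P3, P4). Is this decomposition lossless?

Common attributes: R1 ∩ R2 = {P1}.
Closure of {P1}: P1 → P6 applies, adding P6; P1, P6 → P2 applies, adding P2. So (P1)⁺ = {P1, P2, P6}.
The closure contains neither all of R1 = {P1, P5, P6} nor all of R2 = {P1, P2, P3, P4}, so the common attributes are not a superkey of either fragment. The join is lossy.

No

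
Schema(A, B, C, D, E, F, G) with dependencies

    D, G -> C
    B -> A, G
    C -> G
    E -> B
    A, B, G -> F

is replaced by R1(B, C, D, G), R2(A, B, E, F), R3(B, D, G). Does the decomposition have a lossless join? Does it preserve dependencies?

Lossless test (chase): Rows 1 and 3 agree on D, G; apply D, G→C and equate their C entries. Rows 1 and 2 agree on B; apply B→A, G and equate their A, G entries. Rows 1 and 3 agree on B; apply B→A, G and equate their A, G entries. Rows 1 and 2 agree on A, B, G; apply A, B, G→F and equate their F entries. Rows 1 and 3 agree on A, B, G; apply A, B, G→F and equate their F entries. No row becomes fully distinguished — the join is lossy.
Dependency preservation: B → A, G; A, B, G → F are not contained in any single fragment, but the restricted closure of each left-hand side across the fragments still reaches the right-hand side; the remaining FDs each lie inside some fragment. All dependencies are preserved.

lossy but dependency-preserving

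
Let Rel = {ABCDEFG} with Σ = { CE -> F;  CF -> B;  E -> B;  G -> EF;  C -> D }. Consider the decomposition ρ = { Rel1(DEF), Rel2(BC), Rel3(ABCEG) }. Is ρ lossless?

No

Chase test. Columns are ABCDEFG; row i has aⱼ where attribute j ∈ Reli, else bᵢⱼ.
Initial tableau (one row per fragment):
  row 1: b11 b12 b13 a4 a5 a6 b17
  row 2: b21 a2 a3 b24 b25 b26 b27
  row 3: a1 a2 a3 b34 a5 b36 a7
Rows 1 and 3 agree on E; apply E→B and equate their B entries.
Rows 2 and 3 agree on C; apply C→D and equate their D entries.
No row becomes fully distinguished — the join is lossy.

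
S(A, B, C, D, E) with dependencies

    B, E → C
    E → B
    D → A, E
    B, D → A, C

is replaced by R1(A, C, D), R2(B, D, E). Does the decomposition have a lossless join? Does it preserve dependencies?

lossless but not dependency-preserving

Lossless test: (D)⁺ = {A, B, C, D, E}, which contains all of one fragment — lossless.
Dependency preservation: the restricted closure of {B, E} across the fragments never reaches {C}, so B, E → C cannot be enforced without a join — not preserved.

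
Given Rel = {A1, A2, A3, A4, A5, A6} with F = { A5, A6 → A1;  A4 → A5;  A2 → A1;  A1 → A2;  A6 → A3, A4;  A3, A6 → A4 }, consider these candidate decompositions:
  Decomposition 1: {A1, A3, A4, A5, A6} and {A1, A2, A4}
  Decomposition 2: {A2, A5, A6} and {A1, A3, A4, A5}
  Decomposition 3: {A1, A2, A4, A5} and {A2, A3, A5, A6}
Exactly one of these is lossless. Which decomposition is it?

Decomposition 1: common = {A1, A4}, closure = {A1, A2, A4, A5} → lossless.
Decomposition 2: common = {A5}, closure = {A5} → lossy.
Decomposition 3: common = {A2, A5}, closure = {A1, A2, A5} → lossy.

Decomposition 1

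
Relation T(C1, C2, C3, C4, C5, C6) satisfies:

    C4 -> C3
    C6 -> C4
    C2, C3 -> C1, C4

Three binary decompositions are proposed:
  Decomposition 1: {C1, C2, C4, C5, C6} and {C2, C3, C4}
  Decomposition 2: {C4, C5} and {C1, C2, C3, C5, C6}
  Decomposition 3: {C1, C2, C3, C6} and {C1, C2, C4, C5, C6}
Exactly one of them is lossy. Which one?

Decomposition 1: common = {C2, C4}, closure = {C1, C2, C3, C4} → lossless.
Decomposition 2: common = {C5}, closure = {C5} → lossy.
Decomposition 3: common = {C1, C2, C6}, closure = {C1, C2, C3, C4, C6} → lossless.

Decomposition 2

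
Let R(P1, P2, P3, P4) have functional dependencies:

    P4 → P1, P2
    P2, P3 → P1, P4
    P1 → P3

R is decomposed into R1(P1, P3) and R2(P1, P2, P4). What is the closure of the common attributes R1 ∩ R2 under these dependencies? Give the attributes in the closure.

P1, P3

R1 ∩ R2 = {P1}.
P1 → P3 applies, adding P3
Closure: {P1, P3}.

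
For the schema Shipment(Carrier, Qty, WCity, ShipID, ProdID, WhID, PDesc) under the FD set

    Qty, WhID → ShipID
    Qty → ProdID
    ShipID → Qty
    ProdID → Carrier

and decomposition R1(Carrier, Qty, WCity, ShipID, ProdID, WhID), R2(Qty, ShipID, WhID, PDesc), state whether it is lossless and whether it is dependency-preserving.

Lossless test: (Qty, ShipID, WhID)⁺ = {Carrier, Qty, ShipID, ProdID, WhID}, which is a superkey of neither fragment — lossy.
Dependency preservation: every FD's attributes lie within a single fragment, so each can be enforced locally — preserved.

lossy but dependency-preserving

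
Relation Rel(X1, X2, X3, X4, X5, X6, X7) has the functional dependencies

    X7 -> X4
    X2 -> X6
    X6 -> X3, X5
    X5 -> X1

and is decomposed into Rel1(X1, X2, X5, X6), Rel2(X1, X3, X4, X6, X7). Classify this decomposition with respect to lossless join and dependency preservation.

lossy but dependency-preserving

Lossless test: (X1, X6)⁺ = {X1, X3, X5, X6}, which is a superkey of neither fragment — lossy.
Dependency preservation: X6 → X3, X5 is not contained in any single fragment, but the restricted closure of its left-hand side across the fragments still reaches the right-hand side; the remaining FDs each lie inside some fragment. All dependencies are preserved.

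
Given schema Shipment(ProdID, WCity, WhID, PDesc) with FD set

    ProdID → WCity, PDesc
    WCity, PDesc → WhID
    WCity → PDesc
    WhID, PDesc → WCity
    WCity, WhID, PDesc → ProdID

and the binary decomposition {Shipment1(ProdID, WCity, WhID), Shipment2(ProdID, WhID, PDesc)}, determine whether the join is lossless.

Common attributes: Shipment1 ∩ Shipment2 = {ProdID, WhID}.
Closure of {ProdID, WhID}: ProdID → WCity, PDesc applies, adding WCity, PDesc. So (ProdID, WhID)⁺ = {ProdID, WCity, WhID, PDesc}.
This closure contains every attribute of Shipment1, so Shipment1 ∩ Shipment2 → Shipment1. The join is lossless.

Yes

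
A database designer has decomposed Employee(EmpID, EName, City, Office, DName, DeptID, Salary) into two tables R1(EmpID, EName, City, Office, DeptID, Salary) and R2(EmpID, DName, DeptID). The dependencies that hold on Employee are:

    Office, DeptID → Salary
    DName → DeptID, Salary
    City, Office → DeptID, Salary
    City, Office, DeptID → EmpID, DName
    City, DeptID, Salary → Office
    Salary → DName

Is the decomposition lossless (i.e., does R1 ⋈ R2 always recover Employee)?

Common attributes: R1 ∩ R2 = {EmpID, DeptID}.
No dependency enlarges {EmpID, DeptID}, so (EmpID, DeptID)⁺ = {EmpID, DeptID}.
The closure contains neither all of R1 = {EmpID, EName, City, Office, DeptID, Salary} nor all of R2 = {EmpID, DName, DeptID}, so the common attributes are not a superkey of either fragment. The join is lossy.

No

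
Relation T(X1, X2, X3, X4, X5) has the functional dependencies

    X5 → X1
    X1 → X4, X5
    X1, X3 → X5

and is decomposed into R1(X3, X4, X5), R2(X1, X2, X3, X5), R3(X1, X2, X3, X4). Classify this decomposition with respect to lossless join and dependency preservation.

Lossless test (chase): Rows 1 and 2 agree on X5; apply X5→X1 and equate their X1 entries. Rows 1 and 2 agree on X1; apply X1→X4, X5 and equate their X4, X5 entries. Rows 1 and 3 agree on X1; apply X1→X4, X5 and equate their X4, X5 entries. Row 2 is now all distinguished symbols — the join is lossless.
Dependency preservation: X1 → X4, X5 is not contained in any single fragment, but the restricted closure of its left-hand side across the fragments still reaches the right-hand side; the remaining FDs each lie inside some fragment. All dependencies are preserved.

lossless and dependency-preserving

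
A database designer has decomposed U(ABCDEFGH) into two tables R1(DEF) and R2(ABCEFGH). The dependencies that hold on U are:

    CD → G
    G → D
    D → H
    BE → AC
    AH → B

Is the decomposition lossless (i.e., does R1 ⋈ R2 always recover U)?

No

Common attributes: R1 ∩ R2 = {EF}.
No dependency enlarges {EF}, so (EF)⁺ = {EF}.
The closure contains neither all of R1 = {DEF} nor all of R2 = {ABCEFGH}, so the common attributes are not a superkey of either fragment. The join is lossy.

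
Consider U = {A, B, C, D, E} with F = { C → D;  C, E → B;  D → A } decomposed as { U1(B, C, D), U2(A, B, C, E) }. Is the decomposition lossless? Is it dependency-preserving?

lossless but not dependency-preserving

Lossless test: (B, C)⁺ = {A, B, C, D}, which contains all of one fragment — lossless.
Dependency preservation: the restricted closure of {D} across the fragments never reaches {A}, so D → A cannot be enforced without a join — not preserved.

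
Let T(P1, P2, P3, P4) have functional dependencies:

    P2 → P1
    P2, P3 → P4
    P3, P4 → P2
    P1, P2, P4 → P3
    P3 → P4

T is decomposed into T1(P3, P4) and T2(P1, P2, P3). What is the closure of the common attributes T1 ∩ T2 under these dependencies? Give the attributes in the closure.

P1, P2, P3, P4

T1 ∩ T2 = {P3}.
P3 → P4 applies, adding P4
P3, P4 → P2 applies, adding P2
P2 → P1 applies, adding P1
Closure: {P1, P2, P3, P4}.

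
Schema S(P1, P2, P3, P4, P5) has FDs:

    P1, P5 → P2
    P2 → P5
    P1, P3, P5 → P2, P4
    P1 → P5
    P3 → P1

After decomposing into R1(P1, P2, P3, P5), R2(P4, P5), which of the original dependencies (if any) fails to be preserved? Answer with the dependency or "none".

Check P1, P3, P5 → P2, P4: no single fragment contains all of {P1, P2, P3, P4, P5}, and the restricted closure of {P1, P3, P5} across the fragments never reaches {P2, P4}.
P1, P5 → P2 is preserved.
P2 → P5 is preserved.
P1 → P5 is preserved.
P3 → P1 is preserved.

P1, P3, P5 → P2, P4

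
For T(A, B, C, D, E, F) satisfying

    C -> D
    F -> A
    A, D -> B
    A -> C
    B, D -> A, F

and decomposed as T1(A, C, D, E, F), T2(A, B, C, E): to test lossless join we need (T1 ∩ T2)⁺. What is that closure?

T1 ∩ T2 = {A, C, E}.
C → D applies, adding D
A, D → B applies, adding B
B, D → A, F applies, adding F
Closure: {A, B, C, D, E, F}.

A, B, C, D, E, F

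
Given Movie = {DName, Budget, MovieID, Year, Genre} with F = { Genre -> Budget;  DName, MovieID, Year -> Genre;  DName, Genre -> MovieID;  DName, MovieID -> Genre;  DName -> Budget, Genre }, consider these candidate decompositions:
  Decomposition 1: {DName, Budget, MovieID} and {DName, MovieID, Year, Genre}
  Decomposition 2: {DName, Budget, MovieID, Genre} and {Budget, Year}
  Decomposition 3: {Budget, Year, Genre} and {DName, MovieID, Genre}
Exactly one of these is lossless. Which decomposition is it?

Decomposition 1

Decomposition 1: common = {DName, MovieID}, closure = {DName, Budget, MovieID, Genre} → lossless.
Decomposition 2: common = {Budget}, closure = {Budget} → lossy.
Decomposition 3: common = {Genre}, closure = {Budget, Genre} → lossy.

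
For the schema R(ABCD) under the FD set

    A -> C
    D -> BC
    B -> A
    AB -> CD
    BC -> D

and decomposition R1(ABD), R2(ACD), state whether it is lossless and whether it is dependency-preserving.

Lossless test: (AD)⁺ = {ABCD}, which contains all of one fragment — lossless.
Dependency preservation: D → BC; AB → CD; BC → D are not contained in any single fragment, but the restricted closure of each left-hand side across the fragments still reaches the right-hand side; the remaining FDs each lie inside some fragment. All dependencies are preserved.

lossless and dependency-preserving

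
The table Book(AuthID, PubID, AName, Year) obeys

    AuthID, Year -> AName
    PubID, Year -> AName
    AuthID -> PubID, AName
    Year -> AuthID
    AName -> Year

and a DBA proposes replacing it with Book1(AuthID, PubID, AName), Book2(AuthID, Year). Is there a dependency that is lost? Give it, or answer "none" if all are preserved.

AuthID, Year → AName: restricted closure across fragments reaches AName.
PubID, Year → AName: restricted closure across fragments reaches AName.
AuthID → PubID, AName lies within Book1.
Year → AuthID lies within Book2.
AName → Year: restricted closure across fragments reaches Year.
Every dependency is enforceable on the fragments, so the decomposition is dependency-preserving.

none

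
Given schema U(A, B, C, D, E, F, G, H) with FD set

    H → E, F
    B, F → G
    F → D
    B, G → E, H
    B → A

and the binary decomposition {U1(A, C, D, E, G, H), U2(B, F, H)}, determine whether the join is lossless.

Common attributes: U1 ∩ U2 = {H}.
Closure of {H}: H → E, F applies, adding E, F; F → D applies, adding D. So (H)⁺ = {D, E, F, H}.
The closure contains neither all of U1 = {A, C, D, E, G, H} nor all of U2 = {B, F, H}, so the common attributes are not a superkey of either fragment. The join is lossy.

No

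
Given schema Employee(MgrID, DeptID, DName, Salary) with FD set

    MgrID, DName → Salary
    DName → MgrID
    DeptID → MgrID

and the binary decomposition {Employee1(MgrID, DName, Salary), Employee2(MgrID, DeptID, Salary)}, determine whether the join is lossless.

No

Common attributes: Employee1 ∩ Employee2 = {MgrID, Salary}.
No dependency enlarges {MgrID, Salary}, so (MgrID, Salary)⁺ = {MgrID, Salary}.
The closure contains neither all of Employee1 = {MgrID, DName, Salary} nor all of Employee2 = {MgrID, DeptID, Salary}, so the common attributes are not a superkey of either fragment. The join is lossy.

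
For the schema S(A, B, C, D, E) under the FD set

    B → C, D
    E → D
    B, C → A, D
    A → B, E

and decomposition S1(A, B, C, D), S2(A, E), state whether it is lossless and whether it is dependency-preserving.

Lossless test: (A)⁺ = {A, B, C, D, E}, which contains all of one fragment — lossless.
Dependency preservation: the restricted closure of {E} across the fragments never reaches {D}, so E → D cannot be enforced without a join — not preserved.

lossless but not dependency-preserving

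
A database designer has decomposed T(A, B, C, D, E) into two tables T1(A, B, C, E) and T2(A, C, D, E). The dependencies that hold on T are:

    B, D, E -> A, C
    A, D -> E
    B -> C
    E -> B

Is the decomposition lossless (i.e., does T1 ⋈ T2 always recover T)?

Yes

Common attributes: T1 ∩ T2 = {A, C, E}.
Closure of {A, C, E}: E → B applies, adding B. So (A, C, E)⁺ = {A, B, C, E}.
This closure contains every attribute of T1, so T1 ∩ T2 → T1. The join is lossless.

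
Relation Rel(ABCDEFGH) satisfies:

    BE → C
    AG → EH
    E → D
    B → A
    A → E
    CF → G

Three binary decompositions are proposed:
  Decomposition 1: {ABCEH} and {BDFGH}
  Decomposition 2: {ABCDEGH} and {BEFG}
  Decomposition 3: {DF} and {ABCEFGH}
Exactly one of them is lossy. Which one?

Decomposition 1: common = {BH}, closure = {ABCDEH} → lossless.
Decomposition 2: common = {BEG}, closure = {ABCDEGH} → lossless.
Decomposition 3: common = {F}, closure = {F} → lossy.

Decomposition 3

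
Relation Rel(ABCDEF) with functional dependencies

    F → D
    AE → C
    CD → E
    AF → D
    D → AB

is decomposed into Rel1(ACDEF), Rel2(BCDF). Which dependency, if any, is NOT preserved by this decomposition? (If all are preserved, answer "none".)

none

F → D lies within Rel1.
AE → C lies within Rel1.
CD → E lies within Rel1.
AF → D lies within Rel1.
D → AB: restricted closure across fragments reaches AB.
Every dependency is enforceable on the fragments, so the decomposition is dependency-preserving.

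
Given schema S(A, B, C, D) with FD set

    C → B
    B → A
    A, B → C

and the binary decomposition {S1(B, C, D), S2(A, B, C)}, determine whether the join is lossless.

Common attributes: S1 ∩ S2 = {B, C}.
Closure of {B, C}: B → A applies, adding A. So (B, C)⁺ = {A, B, C}.
This closure contains every attribute of S2, so S1 ∩ S2 → S2. The join is lossless.

Yes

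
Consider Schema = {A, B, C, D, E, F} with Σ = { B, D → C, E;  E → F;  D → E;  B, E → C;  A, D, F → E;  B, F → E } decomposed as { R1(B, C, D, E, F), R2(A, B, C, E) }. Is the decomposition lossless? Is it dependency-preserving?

lossy but dependency-preserving

Lossless test: (B, C, E)⁺ = {B, C, E, F}, which is a superkey of neither fragment — lossy.
Dependency preservation: A, D, F → E is not contained in any single fragment, but the restricted closure of its left-hand side across the fragments still reaches the right-hand side; the remaining FDs each lie inside some fragment. All dependencies are preserved.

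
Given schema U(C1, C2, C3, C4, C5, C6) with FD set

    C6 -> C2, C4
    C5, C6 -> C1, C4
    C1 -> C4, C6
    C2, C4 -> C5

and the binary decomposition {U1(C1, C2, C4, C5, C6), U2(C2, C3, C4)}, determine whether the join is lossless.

Common attributes: U1 ∩ U2 = {C2, C4}.
Closure of {C2, C4}: C2, C4 → C5 applies, adding C5. So (C2, C4)⁺ = {C2, C4, C5}.
The closure contains neither all of U1 = {C1, C2, C4, C5, C6} nor all of U2 = {C2, C3, C4}, so the common attributes are not a superkey of either fragment. The join is lossy.

No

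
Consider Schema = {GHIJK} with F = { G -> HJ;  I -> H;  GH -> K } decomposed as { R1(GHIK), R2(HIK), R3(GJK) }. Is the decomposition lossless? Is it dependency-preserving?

Lossless test (chase): Rows 1 and 3 agree on G; apply G→HJ and equate their HJ entries. Row 1 is now all distinguished symbols — the join is lossless.
Dependency preservation: G → HJ is not contained in any single fragment, but the restricted closure of its left-hand side across the fragments still reaches the right-hand side; the remaining FDs each lie inside some fragment. All dependencies are preserved.

lossless and dependency-preserving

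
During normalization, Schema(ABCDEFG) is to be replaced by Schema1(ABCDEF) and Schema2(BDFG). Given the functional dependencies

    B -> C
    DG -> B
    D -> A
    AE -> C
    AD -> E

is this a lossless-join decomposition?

Common attributes: Schema1 ∩ Schema2 = {BDF}.
Closure of {BDF}: B → C applies, adding C; D → A applies, adding A; AD → E applies, adding E. So (BDF)⁺ = {ABCDEF}.
This closure contains every attribute of Schema1, so Schema1 ∩ Schema2 → Schema1. The join is lossless.

Yes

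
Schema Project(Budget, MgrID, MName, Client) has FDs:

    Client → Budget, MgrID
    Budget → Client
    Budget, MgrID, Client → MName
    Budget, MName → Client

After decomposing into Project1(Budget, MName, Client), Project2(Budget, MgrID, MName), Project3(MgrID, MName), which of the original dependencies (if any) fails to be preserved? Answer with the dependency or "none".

none

Client → Budget, MgrID: restricted closure across fragments reaches Budget, MgrID.
Budget → Client lies within Project1.
Budget, MgrID, Client → MName: restricted closure across fragments reaches MName.
Budget, MName → Client lies within Project1.
Every dependency is enforceable on the fragments, so the decomposition is dependency-preserving.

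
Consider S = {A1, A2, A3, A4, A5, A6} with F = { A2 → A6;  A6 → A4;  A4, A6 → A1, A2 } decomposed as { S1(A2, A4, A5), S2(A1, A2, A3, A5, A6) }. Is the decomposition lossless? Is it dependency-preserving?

lossless and dependency-preserving

Lossless test: (A2, A5)⁺ = {A1, A2, A4, A5, A6}, which contains all of one fragment — lossless.
Dependency preservation: A6 → A4; A4, A6 → A1, A2 are not contained in any single fragment, but the restricted closure of each left-hand side across the fragments still reaches the right-hand side; the remaining FDs each lie inside some fragment. All dependencies are preserved.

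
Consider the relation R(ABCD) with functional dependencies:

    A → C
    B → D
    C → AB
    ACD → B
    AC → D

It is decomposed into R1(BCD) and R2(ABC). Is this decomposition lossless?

Common attributes: R1 ∩ R2 = {BC}.
Closure of {BC}: B → D applies, adding D; C → AB applies, adding A. So (BC)⁺ = {ABCD}.
This closure contains every attribute of R1, so R1 ∩ R2 → R1. The join is lossless.

Yes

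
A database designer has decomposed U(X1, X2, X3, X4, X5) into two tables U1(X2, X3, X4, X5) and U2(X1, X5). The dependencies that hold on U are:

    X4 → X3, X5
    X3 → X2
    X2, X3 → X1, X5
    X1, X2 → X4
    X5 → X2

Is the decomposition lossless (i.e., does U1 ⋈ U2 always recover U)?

Common attributes: U1 ∩ U2 = {X5}.
Closure of {X5}: X5 → X2 applies, adding X2. So (X5)⁺ = {X2, X5}.
The closure contains neither all of U1 = {X2, X3, X4, X5} nor all of U2 = {X1, X5}, so the common attributes are not a superkey of either fragment. The join is lossy.

No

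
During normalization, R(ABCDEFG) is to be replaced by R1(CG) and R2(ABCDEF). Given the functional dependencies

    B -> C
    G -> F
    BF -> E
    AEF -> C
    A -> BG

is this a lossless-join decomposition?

No

Common attributes: R1 ∩ R2 = {C}.
No dependency enlarges {C}, so (C)⁺ = {C}.
The closure contains neither all of R1 = {CG} nor all of R2 = {ABCDEF}, so the common attributes are not a superkey of either fragment. The join is lossy.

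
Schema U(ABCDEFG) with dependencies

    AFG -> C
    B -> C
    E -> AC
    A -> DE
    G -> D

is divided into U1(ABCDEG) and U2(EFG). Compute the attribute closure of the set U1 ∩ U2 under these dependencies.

ACDEG

U1 ∩ U2 = {EG}.
E → AC applies, adding AC
A → DE applies, adding D
Closure: {ACDEG}.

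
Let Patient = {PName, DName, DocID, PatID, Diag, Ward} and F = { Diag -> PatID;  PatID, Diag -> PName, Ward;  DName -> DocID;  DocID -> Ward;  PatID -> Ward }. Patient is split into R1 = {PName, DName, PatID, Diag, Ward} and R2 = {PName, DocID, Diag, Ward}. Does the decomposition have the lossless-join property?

Common attributes: R1 ∩ R2 = {PName, Diag, Ward}.
Closure of {PName, Diag, Ward}: Diag → PatID applies, adding PatID. So (PName, Diag, Ward)⁺ = {PName, PatID, Diag, Ward}.
The closure contains neither all of R1 = {PName, DName, PatID, Diag, Ward} nor all of R2 = {PName, DocID, Diag, Ward}, so the common attributes are not a superkey of either fragment. The join is lossy.

No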